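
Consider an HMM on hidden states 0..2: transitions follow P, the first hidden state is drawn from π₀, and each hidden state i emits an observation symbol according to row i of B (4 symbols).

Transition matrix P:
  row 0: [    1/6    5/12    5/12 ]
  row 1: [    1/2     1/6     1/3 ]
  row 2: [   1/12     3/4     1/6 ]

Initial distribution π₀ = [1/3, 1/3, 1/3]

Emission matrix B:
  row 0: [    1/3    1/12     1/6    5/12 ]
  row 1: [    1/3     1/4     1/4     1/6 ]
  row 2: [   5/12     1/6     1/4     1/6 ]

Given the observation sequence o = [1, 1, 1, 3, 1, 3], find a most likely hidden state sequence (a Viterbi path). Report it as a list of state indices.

path = [1, 2, 1, 0, 1, 0]

t=0: δ = [2.778e-02, 8.333e-02, 5.556e-02]  (obs o_0=1)
t=1: δ = [3.472e-03, 1.042e-02, 4.630e-03]  ψ = [1, 2, 1]  (obs o_1=1)
t=2: δ = [4.340e-04, 8.681e-04, 5.787e-04]  ψ = [1, 2, 1]  (obs o_2=1)
t=3: δ = [1.808e-04, 7.234e-05, 4.823e-05]  ψ = [1, 2, 1]  (obs o_3=3)
t=4: δ = [3.014e-06, 1.884e-05, 1.256e-05]  ψ = [1, 0, 0]  (obs o_4=1)
t=5: δ = [3.925e-06, 1.570e-06, 1.047e-06]  ψ = [1, 2, 1]  (obs o_5=3)
backtrack: best end state = 0; path = [1, 2, 1, 0, 1, 0]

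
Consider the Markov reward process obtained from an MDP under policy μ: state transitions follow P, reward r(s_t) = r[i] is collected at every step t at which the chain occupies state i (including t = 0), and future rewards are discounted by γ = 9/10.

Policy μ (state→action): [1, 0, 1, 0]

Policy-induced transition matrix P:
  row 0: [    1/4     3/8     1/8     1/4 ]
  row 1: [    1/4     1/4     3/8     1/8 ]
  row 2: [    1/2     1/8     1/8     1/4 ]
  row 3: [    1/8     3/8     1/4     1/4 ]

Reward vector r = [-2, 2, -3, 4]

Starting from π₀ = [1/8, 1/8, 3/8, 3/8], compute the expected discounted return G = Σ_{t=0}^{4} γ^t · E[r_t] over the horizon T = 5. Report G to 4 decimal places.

t=0: π = [0.1250, 0.1250, 0.3750, 0.3750], E[r] = 0.3750, γ^t·E[r] = 0.375000, running G = 0.375000
t=1: π = [0.2969, 0.2656, 0.2031, 0.2344], E[r] = 0.2656, γ^t·E[r] = 0.239063, running G = 0.614063
t=2: π = [0.2715, 0.2910, 0.2207, 0.2168], E[r] = 0.2441, γ^t·E[r] = 0.197754, running G = 0.811816
t=3: π = [0.2781, 0.2834, 0.2249, 0.2136], E[r] = 0.1907, γ^t·E[r] = 0.139001, running G = 0.950818
t=4: π = [0.2795, 0.2834, 0.2226, 0.2146], E[r] = 0.1983, γ^t·E[r] = 0.130087, running G = 1.080904

G = 1.0809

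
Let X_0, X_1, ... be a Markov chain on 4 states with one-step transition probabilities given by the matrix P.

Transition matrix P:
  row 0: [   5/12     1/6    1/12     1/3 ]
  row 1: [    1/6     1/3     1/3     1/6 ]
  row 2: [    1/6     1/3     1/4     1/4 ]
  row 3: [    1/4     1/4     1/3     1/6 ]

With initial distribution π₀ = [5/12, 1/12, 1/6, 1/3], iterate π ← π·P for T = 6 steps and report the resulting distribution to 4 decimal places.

t=0: π = [0.4167, 0.0833, 0.1667, 0.3333]
t=1: π = [0.2986, 0.2361, 0.2153, 0.2500]
t=2: π = [0.2622, 0.2627, 0.2407, 0.2344]
t=3: π = [0.2517, 0.2701, 0.2477, 0.2304]
t=4: π = [0.2488, 0.2722, 0.2498, 0.2293]
t=5: π = [0.2480, 0.2728, 0.2503, 0.2289]
t=6: π = [0.2477, 0.2729, 0.2505, 0.2289]

π = [0.2477, 0.2729, 0.2505, 0.2289]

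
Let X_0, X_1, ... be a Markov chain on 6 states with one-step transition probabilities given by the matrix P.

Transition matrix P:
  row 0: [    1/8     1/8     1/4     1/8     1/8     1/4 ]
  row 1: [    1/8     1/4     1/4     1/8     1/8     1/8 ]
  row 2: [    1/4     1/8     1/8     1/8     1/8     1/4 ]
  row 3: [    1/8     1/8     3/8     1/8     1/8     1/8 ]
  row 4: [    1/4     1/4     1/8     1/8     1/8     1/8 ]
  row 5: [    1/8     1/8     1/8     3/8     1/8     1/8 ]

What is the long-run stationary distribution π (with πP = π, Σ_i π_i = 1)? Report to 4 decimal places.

Balance equations π_j = Σ_i π_i·P[i][j]:
  π_0 = 1/8·π_0 + 1/8·π_1 + 1/4·π_2 + 1/8·π_3 + 1/4·π_4 + 1/8·π_5
  π_1 = 1/8·π_0 + 1/4·π_1 + 1/8·π_2 + 1/8·π_3 + 1/4·π_4 + 1/8·π_5
  π_2 = 1/4·π_0 + 1/4·π_1 + 1/8·π_2 + 3/8·π_3 + 1/8·π_4 + 1/8·π_5
  π_3 = 1/8·π_0 + 1/8·π_1 + 1/8·π_2 + 1/8·π_3 + 1/8·π_4 + 3/8·π_5
  π_4 = 1/8·π_0 + 1/8·π_1 + 1/8·π_2 + 1/8·π_3 + 1/8·π_4 + 1/8·π_5
  normalize: π_0 + π_1 + π_2 + π_3 + π_4 + π_5 = 1
Solving the linear system gives exactly π = [3107/18648, 9/56, 3877/18648, 87/518, 1/8, 89/518].

π = [0.1666, 0.1607, 0.2079, 0.1680, 0.1250, 0.1718]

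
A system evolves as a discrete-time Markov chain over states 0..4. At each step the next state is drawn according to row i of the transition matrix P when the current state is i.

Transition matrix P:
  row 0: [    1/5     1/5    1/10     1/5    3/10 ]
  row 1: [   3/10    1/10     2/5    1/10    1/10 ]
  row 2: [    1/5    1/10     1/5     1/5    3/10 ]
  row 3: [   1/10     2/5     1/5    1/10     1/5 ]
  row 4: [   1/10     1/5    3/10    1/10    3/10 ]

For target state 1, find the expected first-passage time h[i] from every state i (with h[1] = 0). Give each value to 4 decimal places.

First-step conditioning: h[1] = 0; for i ≠ 1, h[i] = 1 + Σ_k P[i][k]·h[k].
  h[0] = 1 + 1/5·h[0] + 1/10·h[2] + 1/5·h[3] + 3/10·h[4]
  h[2] = 1 + 1/5·h[0] + 1/5·h[2] + 1/5·h[3] + 3/10·h[4]
  h[3] = 1 + 1/10·h[0] + 1/5·h[2] + 1/10·h[3] + 1/5·h[4]
  h[4] = 1 + 1/10·h[0] + 3/10·h[2] + 1/10·h[3] + 3/10·h[4]
Solving the 4×4 linear system over states ≠ 1 gives exactly h = [981/208, 0, 545/104, 809/208, 255/52] (h[1] = 0 is the target).

h = [4.7163, 0.0000, 5.2404, 3.8894, 4.9038]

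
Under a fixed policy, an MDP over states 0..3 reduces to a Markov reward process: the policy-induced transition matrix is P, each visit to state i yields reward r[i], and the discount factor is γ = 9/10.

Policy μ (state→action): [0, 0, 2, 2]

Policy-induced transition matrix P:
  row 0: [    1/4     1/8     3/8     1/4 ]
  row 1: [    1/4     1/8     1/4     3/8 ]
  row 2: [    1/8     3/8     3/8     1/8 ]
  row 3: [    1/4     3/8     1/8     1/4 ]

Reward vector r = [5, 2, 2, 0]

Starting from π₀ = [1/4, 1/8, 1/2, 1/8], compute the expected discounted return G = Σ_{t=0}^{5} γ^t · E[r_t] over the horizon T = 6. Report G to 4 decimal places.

G = 10.4205

t=0: π = [0.2500, 0.1250, 0.5000, 0.1250], E[r] = 2.5000, γ^t·E[r] = 2.500000, running G = 2.500000
t=1: π = [0.1875, 0.2813, 0.3281, 0.2031], E[r] = 2.1563, γ^t·E[r] = 1.940625, running G = 4.440625
t=2: π = [0.2090, 0.2578, 0.2891, 0.2441], E[r] = 2.1387, γ^t·E[r] = 1.732324, running G = 6.172949
t=3: π = [0.2139, 0.2583, 0.2817, 0.2461], E[r] = 2.1494, γ^t·E[r] = 1.566923, running G = 7.739872
t=4: π = [0.2148, 0.2570, 0.2812, 0.2471], E[r] = 2.1502, γ^t·E[r] = 1.410751, running G = 9.150623
t=5: π = [0.2149, 0.2571, 0.2811, 0.2470], E[r] = 2.1506, γ^t·E[r] = 1.269915, running G = 10.420538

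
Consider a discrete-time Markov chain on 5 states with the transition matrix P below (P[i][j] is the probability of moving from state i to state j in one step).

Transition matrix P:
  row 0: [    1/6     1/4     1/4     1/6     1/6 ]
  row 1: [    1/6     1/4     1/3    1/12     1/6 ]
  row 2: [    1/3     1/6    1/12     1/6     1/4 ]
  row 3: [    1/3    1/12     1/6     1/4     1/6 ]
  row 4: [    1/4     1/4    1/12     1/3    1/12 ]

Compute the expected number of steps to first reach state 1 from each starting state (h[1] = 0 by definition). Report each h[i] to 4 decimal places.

h = [4.9994, 0.0000, 5.3621, 5.8754, 5.0783]

First-step conditioning: h[1] = 0; for i ≠ 1, h[i] = 1 + Σ_k P[i][k]·h[k].
  h[0] = 1 + 1/6·h[0] + 1/4·h[2] + 1/6·h[3] + 1/6·h[4]
  h[2] = 1 + 1/3·h[0] + 1/12·h[2] + 1/6·h[3] + 1/4·h[4]
  h[3] = 1 + 1/3·h[0] + 1/6·h[2] + 1/4·h[3] + 1/6·h[4]
  h[4] = 1 + 1/4·h[0] + 1/12·h[2] + 1/3·h[3] + 1/12·h[4]
Solving the 4×4 linear system over states ≠ 1 gives exactly h = [8104/1621, 0, 8692/1621, 9524/1621, 8232/1621] (h[1] = 0 is the target).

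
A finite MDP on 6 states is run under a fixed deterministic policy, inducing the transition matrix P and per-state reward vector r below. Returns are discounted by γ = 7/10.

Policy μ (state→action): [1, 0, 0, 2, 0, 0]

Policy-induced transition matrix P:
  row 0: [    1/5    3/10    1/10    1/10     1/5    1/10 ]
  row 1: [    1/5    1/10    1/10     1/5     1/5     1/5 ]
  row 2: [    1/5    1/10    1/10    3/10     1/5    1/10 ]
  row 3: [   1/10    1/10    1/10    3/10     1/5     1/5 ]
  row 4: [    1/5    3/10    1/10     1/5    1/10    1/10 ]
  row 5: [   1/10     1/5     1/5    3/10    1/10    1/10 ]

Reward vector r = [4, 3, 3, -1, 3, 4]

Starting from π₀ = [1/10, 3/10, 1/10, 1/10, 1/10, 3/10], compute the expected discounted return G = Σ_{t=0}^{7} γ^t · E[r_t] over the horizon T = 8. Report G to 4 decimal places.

t=0: π = [0.1000, 0.3000, 0.1000, 0.1000, 0.1000, 0.3000], E[r] = 3.0000, γ^t·E[r] = 3.000000, running G = 3.000000
t=1: π = [0.1600, 0.1700, 0.1300, 0.2400, 0.1600, 0.1400], E[r] = 2.3400, γ^t·E[r] = 1.638000, running G = 4.638000
t=2: π = [0.1620, 0.1780, 0.1140, 0.2350, 0.1700, 0.1410], E[r] = 2.3630, γ^t·E[r] = 1.157870, running G = 5.795870
t=3: π = [0.1624, 0.1805, 0.1141, 0.2328, 0.1689, 0.1413], E[r] = 2.3725, γ^t·E[r] = 0.813768, running G = 6.609638
t=4: π = [0.1626, 0.1804, 0.1141, 0.2326, 0.1690, 0.1413], E[r] = 2.3736, γ^t·E[r] = 0.569901, running G = 7.179539
t=5: π = [0.1626, 0.1804, 0.1141, 0.2325, 0.1690, 0.1413], E[r] = 2.3737, γ^t·E[r] = 0.398952, running G = 7.578491
t=6: π = [0.1626, 0.1804, 0.1141, 0.2325, 0.1690, 0.1413], E[r] = 2.3738, γ^t·E[r] = 0.279272, running G = 7.857762
t=7: π = [0.1626, 0.1804, 0.1141, 0.2325, 0.1690, 0.1413], E[r] = 2.3738, γ^t·E[r] = 0.195491, running G = 8.053253

G = 8.0533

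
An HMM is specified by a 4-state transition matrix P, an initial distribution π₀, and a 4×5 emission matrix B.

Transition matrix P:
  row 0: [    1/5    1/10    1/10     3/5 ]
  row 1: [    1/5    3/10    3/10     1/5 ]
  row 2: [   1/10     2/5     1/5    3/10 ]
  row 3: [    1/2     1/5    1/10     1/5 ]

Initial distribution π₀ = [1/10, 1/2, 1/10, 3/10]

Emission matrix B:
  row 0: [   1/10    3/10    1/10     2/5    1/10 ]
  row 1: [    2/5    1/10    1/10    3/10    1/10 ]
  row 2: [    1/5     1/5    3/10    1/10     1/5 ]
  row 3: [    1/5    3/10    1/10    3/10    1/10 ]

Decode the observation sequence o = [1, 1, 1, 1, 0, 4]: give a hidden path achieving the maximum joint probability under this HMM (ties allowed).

path = [3, 0, 3, 0, 3, 0]

t=0: δ = [3.000e-02, 5.000e-02, 2.000e-02, 9.000e-02]  (obs o_0=1)
t=1: δ = [1.350e-02, 1.800e-03, 3.000e-03, 5.400e-03]  ψ = [3, 3, 1, 0]  (obs o_1=1)
t=2: δ = [8.100e-04, 1.350e-04, 2.700e-04, 2.430e-03]  ψ = [0, 0, 0, 0]  (obs o_2=1)
t=3: δ = [3.645e-04, 4.860e-05, 4.860e-05, 1.458e-04]  ψ = [3, 3, 3, 0]  (obs o_3=1)
t=4: δ = [7.290e-06, 1.458e-05, 7.290e-06, 4.374e-05]  ψ = [0, 0, 0, 0]  (obs o_4=0)
t=5: δ = [2.187e-06, 8.748e-07, 8.748e-07, 8.748e-07]  ψ = [3, 3, 1, 3]  (obs o_5=4)
backtrack: best end state = 0; path = [3, 0, 3, 0, 3, 0]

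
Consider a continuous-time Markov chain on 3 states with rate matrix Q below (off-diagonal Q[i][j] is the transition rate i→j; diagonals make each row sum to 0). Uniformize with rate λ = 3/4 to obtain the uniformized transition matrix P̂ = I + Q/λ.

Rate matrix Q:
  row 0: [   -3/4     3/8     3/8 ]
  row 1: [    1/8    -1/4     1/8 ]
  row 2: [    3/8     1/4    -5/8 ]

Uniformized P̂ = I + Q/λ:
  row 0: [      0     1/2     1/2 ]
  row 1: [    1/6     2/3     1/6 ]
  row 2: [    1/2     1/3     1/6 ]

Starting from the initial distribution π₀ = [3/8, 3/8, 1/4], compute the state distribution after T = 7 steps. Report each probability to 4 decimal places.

π = [0.2103, 0.5527, 0.2370]

t=0: π = [0.3750, 0.3750, 0.2500]
t=1: π = [0.1875, 0.5208, 0.2917]
t=2: π = [0.2326, 0.5382, 0.2292]
t=3: π = [0.2043, 0.5515, 0.2442]
t=4: π = [0.2140, 0.5512, 0.2348]
t=5: π = [0.2092, 0.5527, 0.2380]
t=6: π = [0.2111, 0.5525, 0.2364]
t=7: π = [0.2103, 0.5527, 0.2370]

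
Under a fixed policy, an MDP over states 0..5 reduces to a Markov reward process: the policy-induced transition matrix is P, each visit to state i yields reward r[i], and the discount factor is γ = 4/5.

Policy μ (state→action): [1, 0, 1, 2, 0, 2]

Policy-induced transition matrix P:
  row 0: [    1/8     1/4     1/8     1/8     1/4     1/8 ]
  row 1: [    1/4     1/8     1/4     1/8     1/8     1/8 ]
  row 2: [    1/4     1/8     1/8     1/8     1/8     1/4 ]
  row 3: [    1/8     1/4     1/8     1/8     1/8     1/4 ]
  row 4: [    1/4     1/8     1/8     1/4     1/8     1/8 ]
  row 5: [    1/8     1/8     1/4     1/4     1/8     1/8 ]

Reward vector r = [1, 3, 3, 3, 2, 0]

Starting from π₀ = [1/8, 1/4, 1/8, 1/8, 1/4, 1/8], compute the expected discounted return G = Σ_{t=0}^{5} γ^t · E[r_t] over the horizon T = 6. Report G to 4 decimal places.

t=0: π = [0.1250, 0.2500, 0.1250, 0.1250, 0.2500, 0.1250], E[r] = 2.1250, γ^t·E[r] = 2.125000, running G = 2.125000
t=1: π = [0.2031, 0.1563, 0.1719, 0.1719, 0.1406, 0.1563], E[r] = 1.9844, γ^t·E[r] = 1.587500, running G = 3.712500
t=2: π = [0.1836, 0.1719, 0.1641, 0.1621, 0.1504, 0.1680], E[r] = 1.9785, γ^t·E[r] = 1.266250, running G = 4.978750
t=3: π = [0.1858, 0.1682, 0.1675, 0.1648, 0.1479, 0.1658], E[r] = 1.9832, γ^t·E[r] = 1.015375, running G = 5.994125
t=4: π = [0.1855, 0.1688, 0.1667, 0.1642, 0.1482, 0.1665], E[r] = 1.9813, γ^t·E[r] = 0.811525, running G = 6.805650
t=5: π = [0.1855, 0.1687, 0.1669, 0.1643, 0.1482, 0.1664], E[r] = 1.9818, γ^t·E[r] = 0.649383, running G = 7.455033

G = 7.4550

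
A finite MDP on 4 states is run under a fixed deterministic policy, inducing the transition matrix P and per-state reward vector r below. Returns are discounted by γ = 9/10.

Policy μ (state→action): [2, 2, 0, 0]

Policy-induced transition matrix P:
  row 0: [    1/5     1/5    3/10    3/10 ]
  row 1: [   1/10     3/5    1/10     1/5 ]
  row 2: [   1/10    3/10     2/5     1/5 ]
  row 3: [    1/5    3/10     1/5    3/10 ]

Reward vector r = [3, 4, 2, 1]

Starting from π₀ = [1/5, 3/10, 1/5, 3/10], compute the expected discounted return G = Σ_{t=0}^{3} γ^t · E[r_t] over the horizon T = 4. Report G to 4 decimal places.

G = 9.0318

t=0: π = [0.2000, 0.3000, 0.2000, 0.3000], E[r] = 2.5000, γ^t·E[r] = 2.500000, running G = 2.500000
t=1: π = [0.1500, 0.3700, 0.2300, 0.2500], E[r] = 2.6400, γ^t·E[r] = 2.376000, running G = 4.876000
t=2: π = [0.1400, 0.3960, 0.2240, 0.2400], E[r] = 2.6920, γ^t·E[r] = 2.180520, running G = 7.056520
t=3: π = [0.1380, 0.4048, 0.2192, 0.2380], E[r] = 2.7096, γ^t·E[r] = 1.975298, running G = 9.031818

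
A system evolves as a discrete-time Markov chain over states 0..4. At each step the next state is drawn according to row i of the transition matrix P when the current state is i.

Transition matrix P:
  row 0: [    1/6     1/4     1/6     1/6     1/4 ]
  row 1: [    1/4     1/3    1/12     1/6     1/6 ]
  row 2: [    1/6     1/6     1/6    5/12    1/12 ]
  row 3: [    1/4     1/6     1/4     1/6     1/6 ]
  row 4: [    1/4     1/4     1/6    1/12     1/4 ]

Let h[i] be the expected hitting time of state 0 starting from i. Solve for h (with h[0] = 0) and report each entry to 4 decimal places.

First-step conditioning: h[0] = 0; for i ≠ 0, h[i] = 1 + Σ_k P[i][k]·h[k].
  h[1] = 1 + 1/3·h[1] + 1/12·h[2] + 1/6·h[3] + 1/6·h[4]
  h[2] = 1 + 1/6·h[1] + 1/6·h[2] + 5/12·h[3] + 1/12·h[4]
  h[3] = 1 + 1/6·h[1] + 1/4·h[2] + 1/6·h[3] + 1/6·h[4]
  h[4] = 1 + 1/4·h[1] + 1/6·h[2] + 1/12·h[3] + 1/4·h[4]
Solving the 4×4 linear system over states ≠ 0 gives exactly h = [0, 2094/499, 2292/499, 2127/499, 2109/499] (h[0] = 0 is the target).

h = [0.0000, 4.1964, 4.5932, 4.2625, 4.2265]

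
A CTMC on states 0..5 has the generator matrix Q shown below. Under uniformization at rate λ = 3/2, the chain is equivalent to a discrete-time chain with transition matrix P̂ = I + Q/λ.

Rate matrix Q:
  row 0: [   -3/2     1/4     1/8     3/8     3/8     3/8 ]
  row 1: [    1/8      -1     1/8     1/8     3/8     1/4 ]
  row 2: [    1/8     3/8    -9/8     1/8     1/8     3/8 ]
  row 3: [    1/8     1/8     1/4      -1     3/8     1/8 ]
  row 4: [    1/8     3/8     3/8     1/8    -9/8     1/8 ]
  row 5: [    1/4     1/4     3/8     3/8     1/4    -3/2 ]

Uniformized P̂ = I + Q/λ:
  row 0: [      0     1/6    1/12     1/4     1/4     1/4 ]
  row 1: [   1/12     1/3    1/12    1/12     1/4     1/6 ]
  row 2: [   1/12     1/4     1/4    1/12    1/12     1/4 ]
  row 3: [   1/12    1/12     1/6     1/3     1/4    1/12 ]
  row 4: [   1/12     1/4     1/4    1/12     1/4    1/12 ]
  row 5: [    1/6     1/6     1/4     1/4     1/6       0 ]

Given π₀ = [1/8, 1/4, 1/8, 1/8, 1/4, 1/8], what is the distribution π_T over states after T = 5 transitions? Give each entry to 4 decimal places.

t=0: π = [0.1250, 0.2500, 0.1250, 0.1250, 0.2500, 0.1250]
t=1: π = [0.0833, 0.2292, 0.1771, 0.1563, 0.2188, 0.1354]
t=2: π = [0.0877, 0.2248, 0.1849, 0.1589, 0.2092, 0.1345]
t=3: π = [0.0872, 0.2237, 0.1847, 0.1601, 0.2080, 0.1363]
t=4: π = [0.0874, 0.2233, 0.1848, 0.1606, 0.2079, 0.1359]
t=5: π = [0.0874, 0.2232, 0.1848, 0.1607, 0.2079, 0.1360]

π = [0.0874, 0.2232, 0.1848, 0.1607, 0.2079, 0.1360]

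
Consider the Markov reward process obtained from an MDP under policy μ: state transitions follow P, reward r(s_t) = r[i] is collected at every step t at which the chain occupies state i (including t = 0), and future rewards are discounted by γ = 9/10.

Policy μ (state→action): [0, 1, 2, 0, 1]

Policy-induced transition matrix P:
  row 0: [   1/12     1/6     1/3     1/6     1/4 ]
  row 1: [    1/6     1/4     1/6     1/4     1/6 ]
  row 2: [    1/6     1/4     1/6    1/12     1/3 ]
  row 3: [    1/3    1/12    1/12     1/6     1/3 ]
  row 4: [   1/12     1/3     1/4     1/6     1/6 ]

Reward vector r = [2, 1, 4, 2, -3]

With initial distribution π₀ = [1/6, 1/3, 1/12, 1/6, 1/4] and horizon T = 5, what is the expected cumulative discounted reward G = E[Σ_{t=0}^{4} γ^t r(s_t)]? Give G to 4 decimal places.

t=0: π = [0.1667, 0.3333, 0.0833, 0.1667, 0.2500], E[r] = 0.5833, γ^t·E[r] = 0.583333, running G = 0.583333
t=1: π = [0.1597, 0.2292, 0.2014, 0.1875, 0.2222], E[r] = 1.0625, γ^t·E[r] = 0.956250, running G = 1.539583
t=2: π = [0.1661, 0.2240, 0.1962, 0.1690, 0.2448], E[r] = 0.9444, γ^t·E[r] = 0.765000, running G = 2.304583
t=3: π = [0.1606, 0.2284, 0.2007, 0.1690, 0.2414], E[r] = 0.9661, γ^t·E[r] = 0.704285, running G = 3.008868
t=4: π = [0.1613, 0.2286, 0.1995, 0.1690, 0.2417], E[r] = 0.9621, γ^t·E[r] = 0.631217, running G = 3.640086

G = 3.6401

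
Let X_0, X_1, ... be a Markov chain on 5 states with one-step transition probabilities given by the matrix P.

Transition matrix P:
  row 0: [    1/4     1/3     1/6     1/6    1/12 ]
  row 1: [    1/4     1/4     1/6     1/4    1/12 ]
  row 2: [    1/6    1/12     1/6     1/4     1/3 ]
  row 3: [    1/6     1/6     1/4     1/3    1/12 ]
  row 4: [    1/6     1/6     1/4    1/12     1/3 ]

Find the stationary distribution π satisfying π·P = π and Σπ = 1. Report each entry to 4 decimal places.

Balance equations π_j = Σ_i π_i·P[i][j]:
  π_0 = 1/4·π_0 + 1/4·π_1 + 1/6·π_2 + 1/6·π_3 + 1/6·π_4
  π_1 = 1/3·π_0 + 1/4·π_1 + 1/12·π_2 + 1/6·π_3 + 1/6·π_4
  π_2 = 1/6·π_0 + 1/6·π_1 + 1/6·π_2 + 1/4·π_3 + 1/4·π_4
  π_3 = 1/6·π_0 + 1/4·π_1 + 1/4·π_2 + 1/3·π_3 + 1/12·π_4
  normalize: π_0 + π_1 + π_2 + π_3 + π_4 = 1
Solving the linear system gives exactly π = [1/5, 1/5, 1/5, 2/9, 8/45].

π = [0.2000, 0.2000, 0.2000, 0.2222, 0.1778]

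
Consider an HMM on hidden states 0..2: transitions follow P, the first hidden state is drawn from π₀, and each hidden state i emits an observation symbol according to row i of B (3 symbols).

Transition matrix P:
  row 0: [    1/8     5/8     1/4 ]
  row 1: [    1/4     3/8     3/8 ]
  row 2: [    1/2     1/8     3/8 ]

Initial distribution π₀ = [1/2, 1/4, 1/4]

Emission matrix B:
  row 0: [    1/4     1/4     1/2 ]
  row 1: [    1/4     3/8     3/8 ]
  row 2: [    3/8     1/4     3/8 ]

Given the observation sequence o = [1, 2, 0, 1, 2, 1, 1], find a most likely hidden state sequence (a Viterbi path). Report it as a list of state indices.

t=0: δ = [1.250e-01, 9.375e-02, 6.250e-02]  (obs o_0=1)
t=1: δ = [1.562e-02, 2.930e-02, 1.318e-02]  ψ = [2, 0, 1]  (obs o_1=2)
t=2: δ = [1.831e-03, 2.747e-03, 4.120e-03]  ψ = [1, 1, 1]  (obs o_2=0)
t=3: δ = [5.150e-04, 4.292e-04, 3.862e-04]  ψ = [2, 0, 2]  (obs o_3=1)
t=4: δ = [9.656e-05, 1.207e-04, 6.035e-05]  ψ = [2, 0, 1]  (obs o_4=2)
t=5: δ = [7.544e-06, 2.263e-05, 1.132e-05]  ψ = [1, 0, 1]  (obs o_5=1)
t=6: δ = [1.414e-06, 3.183e-06, 2.122e-06]  ψ = [1, 1, 1]  (obs o_6=1)
backtrack: best end state = 1; path = [0, 1, 2, 2, 0, 1, 1]

path = [0, 1, 2, 2, 0, 1, 1]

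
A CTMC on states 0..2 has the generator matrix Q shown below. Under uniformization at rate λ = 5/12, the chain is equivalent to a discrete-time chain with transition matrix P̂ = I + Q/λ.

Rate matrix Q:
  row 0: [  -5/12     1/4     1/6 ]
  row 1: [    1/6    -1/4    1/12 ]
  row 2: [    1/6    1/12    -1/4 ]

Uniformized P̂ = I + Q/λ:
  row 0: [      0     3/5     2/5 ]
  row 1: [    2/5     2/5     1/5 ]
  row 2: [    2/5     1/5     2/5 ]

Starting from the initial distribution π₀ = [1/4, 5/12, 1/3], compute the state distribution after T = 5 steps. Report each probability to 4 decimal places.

t=0: π = [0.2500, 0.4167, 0.3333]
t=1: π = [0.3000, 0.3833, 0.3167]
t=2: π = [0.2800, 0.3967, 0.3233]
t=3: π = [0.2880, 0.3913, 0.3207]
t=4: π = [0.2848, 0.3935, 0.3217]
t=5: π = [0.2861, 0.3926, 0.3213]

π = [0.2861, 0.3926, 0.3213]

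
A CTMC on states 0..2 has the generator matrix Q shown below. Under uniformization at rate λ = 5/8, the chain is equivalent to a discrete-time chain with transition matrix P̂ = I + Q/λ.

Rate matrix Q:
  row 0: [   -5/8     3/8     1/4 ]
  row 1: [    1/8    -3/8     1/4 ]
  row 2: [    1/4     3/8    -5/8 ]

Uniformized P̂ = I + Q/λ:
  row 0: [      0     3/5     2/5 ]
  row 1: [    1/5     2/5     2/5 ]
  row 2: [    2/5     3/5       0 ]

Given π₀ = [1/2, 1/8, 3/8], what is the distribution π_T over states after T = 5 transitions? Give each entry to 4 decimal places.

t=0: π = [0.5000, 0.1250, 0.3750]
t=1: π = [0.1750, 0.5750, 0.2500]
t=2: π = [0.2150, 0.4850, 0.3000]
t=3: π = [0.2170, 0.5030, 0.2800]
t=4: π = [0.2126, 0.4994, 0.2880]
t=5: π = [0.2151, 0.5001, 0.2848]

π = [0.2151, 0.5001, 0.2848]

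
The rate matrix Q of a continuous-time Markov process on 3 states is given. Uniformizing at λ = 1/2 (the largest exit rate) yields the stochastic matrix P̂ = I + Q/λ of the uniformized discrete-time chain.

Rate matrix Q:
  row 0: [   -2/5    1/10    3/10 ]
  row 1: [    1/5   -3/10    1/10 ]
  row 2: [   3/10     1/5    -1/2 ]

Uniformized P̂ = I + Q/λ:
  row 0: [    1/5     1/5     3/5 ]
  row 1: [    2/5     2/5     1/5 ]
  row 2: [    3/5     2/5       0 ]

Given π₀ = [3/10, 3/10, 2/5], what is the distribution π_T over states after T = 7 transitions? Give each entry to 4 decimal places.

π = [0.3828, 0.3237, 0.2934]

t=0: π = [0.3000, 0.3000, 0.4000]
t=1: π = [0.4200, 0.3400, 0.2400]
t=2: π = [0.3640, 0.3160, 0.3200]
t=3: π = [0.3912, 0.3272, 0.2816]
t=4: π = [0.3781, 0.3218, 0.3002]
t=5: π = [0.3844, 0.3244, 0.2912]
t=6: π = [0.3814, 0.3231, 0.2955]
t=7: π = [0.3828, 0.3237, 0.2934]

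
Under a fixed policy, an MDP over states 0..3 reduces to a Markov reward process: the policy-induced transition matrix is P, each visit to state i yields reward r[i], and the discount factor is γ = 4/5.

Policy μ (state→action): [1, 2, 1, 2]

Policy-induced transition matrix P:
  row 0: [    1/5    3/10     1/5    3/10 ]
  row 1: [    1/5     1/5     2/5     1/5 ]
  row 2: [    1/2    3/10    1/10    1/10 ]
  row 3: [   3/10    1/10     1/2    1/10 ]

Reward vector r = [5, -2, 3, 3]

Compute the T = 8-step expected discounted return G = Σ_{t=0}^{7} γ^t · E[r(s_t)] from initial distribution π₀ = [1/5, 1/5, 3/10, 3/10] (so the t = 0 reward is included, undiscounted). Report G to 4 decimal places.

G = 10.0972

t=0: π = [0.2000, 0.2000, 0.3000, 0.3000], E[r] = 2.4000, γ^t·E[r] = 2.400000, running G = 2.400000
t=1: π = [0.3200, 0.2200, 0.3000, 0.1600], E[r] = 2.5400, γ^t·E[r] = 2.032000, running G = 4.432000
t=2: π = [0.3060, 0.2460, 0.2620, 0.1860], E[r] = 2.3820, γ^t·E[r] = 1.524480, running G = 5.956480
t=3: π = [0.2972, 0.2382, 0.2788, 0.1858], E[r] = 2.4034, γ^t·E[r] = 1.230541, running G = 7.187021
t=4: π = [0.3022, 0.2390, 0.2755, 0.1833], E[r] = 2.4093, γ^t·E[r] = 0.986866, running G = 8.173886
t=5: π = [0.3010, 0.2394, 0.2752, 0.1843], E[r] = 2.4047, γ^t·E[r] = 0.787979, running G = 8.961866
t=6: π = [0.3010, 0.2392, 0.2757, 0.1841], E[r] = 2.4061, γ^t·E[r] = 0.630739, running G = 9.592605
t=7: π = [0.3011, 0.2393, 0.2755, 0.1841], E[r] = 2.4060, γ^t·E[r] = 0.504567, running G = 10.097171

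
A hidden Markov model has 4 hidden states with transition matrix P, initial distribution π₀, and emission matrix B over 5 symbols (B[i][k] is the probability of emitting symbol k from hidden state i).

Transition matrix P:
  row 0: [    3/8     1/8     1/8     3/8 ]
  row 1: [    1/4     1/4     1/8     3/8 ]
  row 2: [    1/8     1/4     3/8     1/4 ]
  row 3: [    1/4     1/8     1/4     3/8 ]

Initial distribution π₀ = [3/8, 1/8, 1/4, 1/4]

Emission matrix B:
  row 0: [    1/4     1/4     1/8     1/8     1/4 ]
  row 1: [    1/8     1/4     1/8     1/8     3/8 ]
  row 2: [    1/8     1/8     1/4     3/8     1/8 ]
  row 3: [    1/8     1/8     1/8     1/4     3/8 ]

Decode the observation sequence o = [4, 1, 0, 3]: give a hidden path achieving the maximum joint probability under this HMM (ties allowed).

path = [0, 0, 0, 3]

t=0: δ = [9.375e-02, 4.688e-02, 3.125e-02, 9.375e-02]  (obs o_0=4)
t=1: δ = [8.789e-03, 2.930e-03, 2.930e-03, 4.395e-03]  ψ = [0, 0, 3, 0]  (obs o_1=1)
t=2: δ = [8.240e-04, 1.373e-04, 1.373e-04, 4.120e-04]  ψ = [0, 0, 0, 0]  (obs o_2=0)
t=3: δ = [3.862e-05, 1.287e-05, 3.862e-05, 7.725e-05]  ψ = [0, 0, 0, 0]  (obs o_3=3)
backtrack: best end state = 3; path = [0, 0, 0, 3]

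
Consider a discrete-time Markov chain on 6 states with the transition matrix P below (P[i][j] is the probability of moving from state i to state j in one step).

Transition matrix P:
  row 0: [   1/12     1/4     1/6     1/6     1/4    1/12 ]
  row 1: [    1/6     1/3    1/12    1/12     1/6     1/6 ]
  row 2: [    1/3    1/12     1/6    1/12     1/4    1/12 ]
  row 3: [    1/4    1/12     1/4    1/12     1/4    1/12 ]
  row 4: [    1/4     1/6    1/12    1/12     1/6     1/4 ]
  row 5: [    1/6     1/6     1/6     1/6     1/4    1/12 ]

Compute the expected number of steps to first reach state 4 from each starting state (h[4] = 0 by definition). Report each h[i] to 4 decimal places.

First-step conditioning: h[4] = 0; for i ≠ 4, h[i] = 1 + Σ_k P[i][k]·h[k].
  h[0] = 1 + 1/12·h[0] + 1/4·h[1] + 1/6·h[2] + 1/6·h[3] + 1/12·h[5]
  h[1] = 1 + 1/6·h[0] + 1/3·h[1] + 1/12·h[2] + 1/12·h[3] + 1/6·h[5]
  h[2] = 1 + 1/3·h[0] + 1/12·h[1] + 1/6·h[2] + 1/12·h[3] + 1/12·h[5]
  h[3] = 1 + 1/4·h[0] + 1/12·h[1] + 1/4·h[2] + 1/12·h[3] + 1/12·h[5]
  h[5] = 1 + 1/6·h[0] + 1/6·h[1] + 1/6·h[2] + 1/6·h[3] + 1/12·h[5]
Solving the 5×5 linear system over states ≠ 4 gives exactly h = [60843/14137, 66495/14137, 59979/14137, 59907/14137, 0, 60372/14137] (h[4] = 0 is the target).

h = [4.3038, 4.7036, 4.2427, 4.2376, 0.0000, 4.2705]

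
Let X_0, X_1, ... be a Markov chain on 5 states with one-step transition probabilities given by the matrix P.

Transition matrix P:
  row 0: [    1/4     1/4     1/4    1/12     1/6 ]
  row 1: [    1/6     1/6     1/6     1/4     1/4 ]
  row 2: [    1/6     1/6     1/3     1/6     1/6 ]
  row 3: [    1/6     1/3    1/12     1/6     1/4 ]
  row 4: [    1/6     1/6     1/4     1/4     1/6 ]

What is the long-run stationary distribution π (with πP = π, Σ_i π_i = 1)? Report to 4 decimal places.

Balance equations π_j = Σ_i π_i·P[i][j]:
  π_0 = 1/4·π_0 + 1/6·π_1 + 1/6·π_2 + 1/6·π_3 + 1/6·π_4
  π_1 = 1/4·π_0 + 1/6·π_1 + 1/6·π_2 + 1/3·π_3 + 1/6·π_4
  π_2 = 1/4·π_0 + 1/6·π_1 + 1/3·π_2 + 1/12·π_3 + 1/4·π_4
  π_3 = 1/12·π_0 + 1/4·π_1 + 1/6·π_2 + 1/6·π_3 + 1/4·π_4
  normalize: π_0 + π_1 + π_2 + π_3 + π_4 = 1
Solving the linear system gives exactly π = [2/11, 1978/9295, 157/715, 1728/9295, 1858/9295].

π = [0.1818, 0.2128, 0.2196, 0.1859, 0.1999]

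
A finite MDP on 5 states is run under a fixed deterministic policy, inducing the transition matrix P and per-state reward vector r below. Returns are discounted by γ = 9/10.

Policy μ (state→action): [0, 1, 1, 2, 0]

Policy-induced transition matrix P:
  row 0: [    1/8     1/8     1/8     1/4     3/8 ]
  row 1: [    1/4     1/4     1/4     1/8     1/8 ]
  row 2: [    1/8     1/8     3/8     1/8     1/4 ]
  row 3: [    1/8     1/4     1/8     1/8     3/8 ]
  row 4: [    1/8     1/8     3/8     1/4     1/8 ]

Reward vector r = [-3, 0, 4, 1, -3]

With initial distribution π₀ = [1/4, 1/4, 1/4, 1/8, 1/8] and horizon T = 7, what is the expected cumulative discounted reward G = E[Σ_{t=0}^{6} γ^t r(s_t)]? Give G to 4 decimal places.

t=0: π = [0.2500, 0.2500, 0.2500, 0.1250, 0.1250], E[r] = 0.0000, γ^t·E[r] = 0.000000, running G = 0.000000
t=1: π = [0.1563, 0.1719, 0.2500, 0.1719, 0.2500], E[r] = -0.0469, γ^t·E[r] = -0.042188, running G = -0.042188
t=2: π = [0.1465, 0.1680, 0.2715, 0.1758, 0.2383], E[r] = 0.1074, γ^t·E[r] = 0.087012, running G = 0.044824
t=3: π = [0.1460, 0.1680, 0.2734, 0.1731, 0.2395], E[r] = 0.1104, γ^t·E[r] = 0.080446, running G = 0.125271
t=4: π = [0.1460, 0.1676, 0.2742, 0.1732, 0.2390], E[r] = 0.1153, γ^t·E[r] = 0.075625, running G = 0.200896
t=5: π = [0.1460, 0.1676, 0.2743, 0.1731, 0.2391], E[r] = 0.1150, γ^t·E[r] = 0.067925, running G = 0.268821
t=6: π = [0.1460, 0.1676, 0.2743, 0.1731, 0.2390], E[r] = 0.1153, γ^t·E[r] = 0.061251, running G = 0.330073

G = 0.3301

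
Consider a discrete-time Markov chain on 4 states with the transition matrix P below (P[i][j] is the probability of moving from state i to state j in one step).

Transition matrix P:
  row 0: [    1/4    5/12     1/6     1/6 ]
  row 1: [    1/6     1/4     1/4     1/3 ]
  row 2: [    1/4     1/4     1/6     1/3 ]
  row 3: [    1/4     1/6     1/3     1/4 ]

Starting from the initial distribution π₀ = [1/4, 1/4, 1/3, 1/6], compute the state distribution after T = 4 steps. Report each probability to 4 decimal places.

π = [0.2279, 0.2652, 0.2342, 0.2726]

t=0: π = [0.2500, 0.2500, 0.3333, 0.1667]
t=1: π = [0.2292, 0.2778, 0.2153, 0.2778]
t=2: π = [0.2269, 0.2650, 0.2361, 0.2720]
t=3: π = [0.2279, 0.2651, 0.2341, 0.2729]
t=4: π = [0.2279, 0.2652, 0.2342, 0.2726]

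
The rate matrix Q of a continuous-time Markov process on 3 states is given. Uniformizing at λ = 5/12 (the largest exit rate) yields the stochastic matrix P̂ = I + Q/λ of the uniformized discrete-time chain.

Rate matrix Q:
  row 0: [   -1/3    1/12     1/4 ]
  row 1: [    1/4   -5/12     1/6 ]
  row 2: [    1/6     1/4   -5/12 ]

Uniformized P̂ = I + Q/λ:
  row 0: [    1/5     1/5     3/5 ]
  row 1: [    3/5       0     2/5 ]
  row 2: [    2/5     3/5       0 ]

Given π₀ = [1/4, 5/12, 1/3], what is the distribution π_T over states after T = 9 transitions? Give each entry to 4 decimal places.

t=0: π = [0.2500, 0.4167, 0.3333]
t=1: π = [0.4333, 0.2500, 0.3167]
t=2: π = [0.3633, 0.2767, 0.3600]
t=3: π = [0.3827, 0.2887, 0.3287]
t=4: π = [0.3812, 0.2737, 0.3451]
t=5: π = [0.3785, 0.2833, 0.3382]
t=6: π = [0.3810, 0.2786, 0.3404]
t=7: π = [0.3795, 0.2804, 0.3400]
t=8: π = [0.3802, 0.2799, 0.3399]
t=9: π = [0.3799, 0.2800, 0.3401]

π = [0.3799, 0.2800, 0.3401]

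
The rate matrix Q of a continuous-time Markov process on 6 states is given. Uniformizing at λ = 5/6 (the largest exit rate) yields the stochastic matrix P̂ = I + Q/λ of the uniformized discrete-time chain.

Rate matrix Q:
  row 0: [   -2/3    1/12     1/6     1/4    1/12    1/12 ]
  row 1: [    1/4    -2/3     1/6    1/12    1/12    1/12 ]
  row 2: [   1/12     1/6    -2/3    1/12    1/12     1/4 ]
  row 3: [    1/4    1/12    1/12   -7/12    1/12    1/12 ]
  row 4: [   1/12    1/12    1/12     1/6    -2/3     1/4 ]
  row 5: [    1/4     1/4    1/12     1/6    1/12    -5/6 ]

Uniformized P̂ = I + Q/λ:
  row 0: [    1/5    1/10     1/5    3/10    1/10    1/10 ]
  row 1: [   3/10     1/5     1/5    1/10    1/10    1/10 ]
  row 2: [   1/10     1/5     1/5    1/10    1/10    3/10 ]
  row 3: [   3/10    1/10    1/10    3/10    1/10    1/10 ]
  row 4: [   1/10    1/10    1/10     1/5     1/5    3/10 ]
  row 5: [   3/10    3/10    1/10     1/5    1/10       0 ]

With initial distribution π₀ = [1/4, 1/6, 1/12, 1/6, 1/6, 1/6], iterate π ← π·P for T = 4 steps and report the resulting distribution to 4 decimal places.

t=0: π = [0.2500, 0.1667, 0.0833, 0.1667, 0.1667, 0.1667]
t=1: π = [0.2250, 0.1583, 0.1500, 0.2167, 0.1167, 0.1333]
t=2: π = [0.2242, 0.1575, 0.1533, 0.2133, 0.1117, 0.1400]
t=3: π = [0.2246, 0.1591, 0.1535, 0.2127, 0.1112, 0.1390]
t=4: π = [0.2246, 0.1591, 0.1537, 0.2125, 0.1111, 0.1390]

π = [0.2246, 0.1591, 0.1537, 0.2125, 0.1111, 0.1390]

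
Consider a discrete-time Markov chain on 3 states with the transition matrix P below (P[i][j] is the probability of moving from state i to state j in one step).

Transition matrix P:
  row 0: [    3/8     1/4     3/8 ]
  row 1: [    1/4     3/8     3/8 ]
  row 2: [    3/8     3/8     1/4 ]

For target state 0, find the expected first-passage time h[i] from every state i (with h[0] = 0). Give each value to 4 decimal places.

First-step conditioning: h[0] = 0; for i ≠ 0, h[i] = 1 + Σ_k P[i][k]·h[k].
  h[1] = 1 + 3/8·h[1] + 3/8·h[2]
  h[2] = 1 + 3/8·h[1] + 1/4·h[2]
Solving the 2×2 linear system over states ≠ 0 gives exactly h = [0, 24/7, 64/21] (h[0] = 0 is the target).

h = [0.0000, 3.4286, 3.0476]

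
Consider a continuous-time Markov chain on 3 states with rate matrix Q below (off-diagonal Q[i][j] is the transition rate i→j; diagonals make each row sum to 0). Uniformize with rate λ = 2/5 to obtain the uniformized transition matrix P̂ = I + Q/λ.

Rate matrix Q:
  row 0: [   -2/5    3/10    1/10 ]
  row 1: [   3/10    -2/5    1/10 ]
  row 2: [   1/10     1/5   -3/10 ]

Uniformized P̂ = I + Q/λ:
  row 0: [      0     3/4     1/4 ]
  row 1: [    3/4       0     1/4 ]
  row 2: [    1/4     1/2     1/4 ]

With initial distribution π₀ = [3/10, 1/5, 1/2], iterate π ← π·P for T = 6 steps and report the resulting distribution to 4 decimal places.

t=0: π = [0.3000, 0.2000, 0.5000]
t=1: π = [0.2750, 0.4750, 0.2500]
t=2: π = [0.4188, 0.3313, 0.2500]
t=3: π = [0.3109, 0.4391, 0.2500]
t=4: π = [0.3918, 0.3582, 0.2500]
t=5: π = [0.3312, 0.4188, 0.2500]
t=6: π = [0.3766, 0.3734, 0.2500]

π = [0.3766, 0.3734, 0.2500]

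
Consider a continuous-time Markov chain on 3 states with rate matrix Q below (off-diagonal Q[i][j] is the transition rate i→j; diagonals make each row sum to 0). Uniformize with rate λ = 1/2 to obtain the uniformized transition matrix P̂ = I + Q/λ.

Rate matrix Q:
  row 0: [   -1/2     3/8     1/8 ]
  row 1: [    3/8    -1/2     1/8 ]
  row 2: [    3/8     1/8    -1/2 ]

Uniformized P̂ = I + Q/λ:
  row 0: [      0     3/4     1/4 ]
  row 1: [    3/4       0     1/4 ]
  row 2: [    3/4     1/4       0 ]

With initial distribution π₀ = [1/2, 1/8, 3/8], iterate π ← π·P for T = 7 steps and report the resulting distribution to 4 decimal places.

π = [0.4190, 0.3810, 0.2000]

t=0: π = [0.5000, 0.1250, 0.3750]
t=1: π = [0.3750, 0.4688, 0.1563]
t=2: π = [0.4688, 0.3203, 0.2109]
t=3: π = [0.3984, 0.4043, 0.1973]
t=4: π = [0.4512, 0.3481, 0.2007]
t=5: π = [0.4116, 0.3885, 0.1998]
t=6: π = [0.4413, 0.3587, 0.2000]
t=7: π = [0.4190, 0.3810, 0.2000]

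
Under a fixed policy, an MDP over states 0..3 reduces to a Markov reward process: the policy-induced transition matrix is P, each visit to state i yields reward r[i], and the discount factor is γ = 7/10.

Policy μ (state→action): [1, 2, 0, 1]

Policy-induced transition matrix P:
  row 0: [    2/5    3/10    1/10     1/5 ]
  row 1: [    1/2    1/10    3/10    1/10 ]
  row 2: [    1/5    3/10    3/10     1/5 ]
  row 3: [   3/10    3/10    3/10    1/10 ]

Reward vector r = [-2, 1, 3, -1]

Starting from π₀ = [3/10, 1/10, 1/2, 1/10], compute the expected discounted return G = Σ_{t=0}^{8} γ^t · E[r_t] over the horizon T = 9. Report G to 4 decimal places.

t=0: π = [0.3000, 0.1000, 0.5000, 0.1000], E[r] = 0.9000, γ^t·E[r] = 0.900000, running G = 0.900000
t=1: π = [0.3000, 0.2800, 0.2400, 0.1800], E[r] = 0.2200, γ^t·E[r] = 0.154000, running G = 1.054000
t=2: π = [0.3620, 0.2440, 0.2400, 0.1540], E[r] = 0.0860, γ^t·E[r] = 0.042140, running G = 1.096140
t=3: π = [0.3610, 0.2512, 0.2276, 0.1602], E[r] = 0.0518, γ^t·E[r] = 0.017767, running G = 1.113907
t=4: π = [0.3636, 0.2498, 0.2278, 0.1589], E[r] = 0.0471, γ^t·E[r] = 0.011318, running G = 1.125226
t=5: π = [0.3635, 0.2500, 0.2273, 0.1591], E[r] = 0.0457, γ^t·E[r] = 0.007681, running G = 1.132907
t=6: π = [0.3636, 0.2500, 0.2273, 0.1591], E[r] = 0.0455, γ^t·E[r] = 0.005356, running G = 1.138263
t=7: π = [0.3636, 0.2500, 0.2273, 0.1591], E[r] = 0.0455, γ^t·E[r] = 0.003744, running G = 1.142007
t=8: π = [0.3636, 0.2500, 0.2273, 0.1591], E[r] = 0.0455, γ^t·E[r] = 0.002621, running G = 1.144627

G = 1.1446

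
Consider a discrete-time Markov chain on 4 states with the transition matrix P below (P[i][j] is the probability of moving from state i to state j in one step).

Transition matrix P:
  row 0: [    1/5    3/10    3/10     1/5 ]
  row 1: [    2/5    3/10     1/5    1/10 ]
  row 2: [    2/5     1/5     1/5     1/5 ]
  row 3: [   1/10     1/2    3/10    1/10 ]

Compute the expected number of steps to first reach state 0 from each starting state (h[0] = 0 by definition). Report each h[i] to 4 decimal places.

h = [0.0000, 2.7500, 2.8333, 3.5833]

First-step conditioning: h[0] = 0; for i ≠ 0, h[i] = 1 + Σ_k P[i][k]·h[k].
  h[1] = 1 + 3/10·h[1] + 1/5·h[2] + 1/10·h[3]
  h[2] = 1 + 1/5·h[1] + 1/5·h[2] + 1/5·h[3]
  h[3] = 1 + 1/2·h[1] + 3/10·h[2] + 1/10·h[3]
Solving the 3×3 linear system over states ≠ 0 gives exactly h = [0, 11/4, 17/6, 43/12] (h[0] = 0 is the target).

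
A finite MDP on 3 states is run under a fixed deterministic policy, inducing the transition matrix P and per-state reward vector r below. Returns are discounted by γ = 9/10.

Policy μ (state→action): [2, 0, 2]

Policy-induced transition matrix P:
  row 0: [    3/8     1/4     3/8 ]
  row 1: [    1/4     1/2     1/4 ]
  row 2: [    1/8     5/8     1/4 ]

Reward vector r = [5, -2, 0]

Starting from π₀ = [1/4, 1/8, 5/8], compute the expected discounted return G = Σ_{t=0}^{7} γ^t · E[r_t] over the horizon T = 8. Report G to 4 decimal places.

G = 2.0116

t=0: π = [0.2500, 0.1250, 0.6250], E[r] = 1.0000, γ^t·E[r] = 1.000000, running G = 1.000000
t=1: π = [0.2031, 0.5156, 0.2813], E[r] = -0.0156, γ^t·E[r] = -0.014063, running G = 0.985938
t=2: π = [0.2402, 0.4844, 0.2754], E[r] = 0.2324, γ^t·E[r] = 0.188262, running G = 1.174199
t=3: π = [0.2456, 0.4744, 0.2800], E[r] = 0.2793, γ^t·E[r] = 0.203607, running G = 1.377807
t=4: π = [0.2457, 0.4736, 0.2807], E[r] = 0.2813, γ^t·E[r] = 0.184548, running G = 1.562355
t=5: π = [0.2456, 0.4737, 0.2807], E[r] = 0.2808, γ^t·E[r] = 0.165807, running G = 1.728162
t=6: π = [0.2456, 0.4737, 0.2807], E[r] = 0.2807, γ^t·E[r] = 0.149178, running G = 1.877340
t=7: π = [0.2456, 0.4737, 0.2807], E[r] = 0.2807, γ^t·E[r] = 0.134258, running G = 2.011598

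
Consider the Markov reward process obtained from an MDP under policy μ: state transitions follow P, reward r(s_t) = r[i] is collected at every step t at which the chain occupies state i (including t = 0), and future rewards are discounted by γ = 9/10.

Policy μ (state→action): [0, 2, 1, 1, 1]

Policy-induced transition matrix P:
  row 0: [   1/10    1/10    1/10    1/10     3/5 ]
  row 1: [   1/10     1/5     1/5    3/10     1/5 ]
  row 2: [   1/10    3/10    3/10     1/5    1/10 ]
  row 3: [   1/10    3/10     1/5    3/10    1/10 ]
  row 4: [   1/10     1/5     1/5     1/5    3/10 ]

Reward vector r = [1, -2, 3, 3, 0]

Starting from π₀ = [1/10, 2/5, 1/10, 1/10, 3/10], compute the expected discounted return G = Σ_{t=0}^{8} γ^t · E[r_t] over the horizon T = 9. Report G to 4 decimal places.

t=0: π = [0.1000, 0.4000, 0.1000, 0.1000, 0.3000], E[r] = -0.1000, γ^t·E[r] = -0.100000, running G = -0.100000
t=1: π = [0.1000, 0.2100, 0.2000, 0.2400, 0.2500], E[r] = 1.0000, γ^t·E[r] = 0.900000, running G = 0.800000
t=2: π = [0.1000, 0.2340, 0.2100, 0.2350, 0.2210], E[r] = 0.9670, γ^t·E[r] = 0.783270, running G = 1.583270
t=3: π = [0.1000, 0.2345, 0.2110, 0.2369, 0.2176], E[r] = 0.9747, γ^t·E[r] = 0.710556, running G = 2.293826
t=4: π = [0.1000, 0.2348, 0.2111, 0.2371, 0.2170], E[r] = 0.9751, γ^t·E[r] = 0.639789, running G = 2.933616
t=5: π = [0.1000, 0.2348, 0.2111, 0.2372, 0.2169], E[r] = 0.9753, γ^t·E[r] = 0.575882, running G = 3.509498
t=6: π = [0.1000, 0.2348, 0.2111, 0.2372, 0.2169], E[r] = 0.9753, γ^t·E[r] = 0.518302, running G = 4.027800
t=7: π = [0.1000, 0.2348, 0.2111, 0.2372, 0.2169], E[r] = 0.9753, γ^t·E[r] = 0.466474, running G = 4.494274
t=8: π = [0.1000, 0.2348, 0.2111, 0.2372, 0.2169], E[r] = 0.9753, γ^t·E[r] = 0.419826, running G = 4.914100

G = 4.9141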